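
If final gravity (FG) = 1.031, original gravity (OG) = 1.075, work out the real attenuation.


AA = (OG−FG)/(OG−1)·100;  RA = AA·0.8192
AA = (1.075 − 1.031)/(1.075 − 1)·100 = 58.6667
RA = 58.6667·0.8192

48.0597 %


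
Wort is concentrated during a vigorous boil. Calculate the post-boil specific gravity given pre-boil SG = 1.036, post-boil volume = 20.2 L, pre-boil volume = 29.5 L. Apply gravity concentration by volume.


SG_post = 1 + (SG_pre − 1)·V_pre/V_post
pts_pre = (1.036 − 1)·1000 = 36.0000
pts_post = 36.0000·29.5/20.2 = 52.5743
SG_post = 1 + 52.5743/1000

1.0526


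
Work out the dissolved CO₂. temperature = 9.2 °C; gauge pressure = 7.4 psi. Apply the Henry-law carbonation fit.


vols = (P + 14.695)·(0.01821 + 0.09011·e^(−0.04·T))
vols = (7.4 + 14.695)·(0.01821 + 0.09011·e^(−0.04·9.2))

1.7803 volumes


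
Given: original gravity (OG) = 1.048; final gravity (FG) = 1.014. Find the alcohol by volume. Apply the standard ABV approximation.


ABV = (OG − FG) · 131.25
ABV = (1.048 − 1.014) · 131.25

4.4625 % ABV


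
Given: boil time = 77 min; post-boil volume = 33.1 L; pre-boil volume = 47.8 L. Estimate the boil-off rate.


rate = (V_pre − V_post) / (t_min/60)
rate = (47.8 − 33.1) / (77/60)

11.4545 L/hr


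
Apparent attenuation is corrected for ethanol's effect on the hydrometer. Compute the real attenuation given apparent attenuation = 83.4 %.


RA = AA · 0.8192
RA = 83.4 · 0.8192

68.3213 %


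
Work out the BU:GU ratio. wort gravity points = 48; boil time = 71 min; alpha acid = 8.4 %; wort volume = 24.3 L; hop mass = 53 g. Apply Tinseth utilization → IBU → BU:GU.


U = 1.65·0.000125^(GP/1000)·(1−e^(−0.04t))/4.15;  IBU = (α/100)·m·U·1000/V;  BU:GU = IBU/GP
U = 1.65·0.000125^(48/1000)·(1−e^(−0.04·71))/4.15 = 0.2432
IBU = (8.4/100)·53·0.2432·1000/24.3 = 44.5544
BU:GU = 44.5544/48

0.9282


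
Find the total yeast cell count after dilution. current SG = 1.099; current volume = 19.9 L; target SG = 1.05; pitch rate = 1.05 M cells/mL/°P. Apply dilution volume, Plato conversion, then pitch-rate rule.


V_w = V·((SG_c−1)/(SG_t−1)−1);  °P = 259 − 259/SG_t;  cells = rate·(V+V_w)·°P
V_w = 19.9·((1.099−1)/(1.05−1)−1) = 19.5020
V_final = 19.9 + 19.5020 = 39.4020
°P = 259 − 259/1.05 = 12.3333
cells = 1.05·39.4020·12.3333

510.2559 billion cells


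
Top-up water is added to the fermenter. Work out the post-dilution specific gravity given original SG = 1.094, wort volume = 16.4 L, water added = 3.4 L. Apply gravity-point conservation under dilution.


SG_new = 1 + (SG_old − 1)·V_old/(V_old + V_water)
pts = (1.094 − 1)·1000·16.4/(16.4 + 3.4) = 77.8586
SG_new = 1 + 77.8586/1000

1.0779


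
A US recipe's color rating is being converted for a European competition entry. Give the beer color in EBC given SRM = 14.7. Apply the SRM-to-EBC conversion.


EBC = SRM · 1.97
EBC = 14.7 · 1.97

28.9590 EBC


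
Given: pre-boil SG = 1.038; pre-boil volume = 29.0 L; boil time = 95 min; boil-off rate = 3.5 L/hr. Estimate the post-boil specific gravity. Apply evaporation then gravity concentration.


V_post = V_pre − rate·(t/60);  SG_post = 1 + (SG_pre−1)·V_pre/V_post
V_post = 29.0 − 3.5·(95/60) = 23.4583
SG_post = 1 + (1.038 − 1)·29.0/23.4583

1.0470


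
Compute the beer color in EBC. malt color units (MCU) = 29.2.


SRM = 1.4922·MCU^0.6859;  EBC = SRM·1.97
SRM = 1.4922·29.2^0.6859 = 15.0985
EBC = 15.0985·1.97

29.7440 EBC


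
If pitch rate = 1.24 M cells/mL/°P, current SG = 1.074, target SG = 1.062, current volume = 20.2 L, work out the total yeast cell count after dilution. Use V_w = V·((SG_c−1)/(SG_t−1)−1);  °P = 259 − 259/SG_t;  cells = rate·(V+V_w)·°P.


V_w = 20.2·((1.074−1)/(1.062−1)−1) = 3.9097
V_final = 20.2 + 3.9097 = 24.1097
°P = 259 − 259/1.062 = 15.1205
cells = 1.24·24.1097·15.1205

452.0433 billion cells


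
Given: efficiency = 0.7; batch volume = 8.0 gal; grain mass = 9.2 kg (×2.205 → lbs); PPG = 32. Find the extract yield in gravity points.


points = lbs × PPG × eff / vol
lbs = 9.2 × 2.205 = 20.2860
points = 20.2860 × 32 × 0.7 / 8.0

56.8008 points


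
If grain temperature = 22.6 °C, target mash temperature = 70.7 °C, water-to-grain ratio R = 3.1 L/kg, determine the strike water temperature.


T_strike = (0.41/R)·(T_mash − T_grain) + T_mash
T_strike = (0.41/3.1)·(70.7 − 22.6) + 70.7

77.0616 °C


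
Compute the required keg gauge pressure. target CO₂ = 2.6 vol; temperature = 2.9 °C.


psi = vols/(0.01821 + 0.09011·e^(−0.04·T)) − 14.695
psi = 2.6/(0.01821 + 0.09011·e^(−0.04·2.9)) − 14.695

11.7142 psi


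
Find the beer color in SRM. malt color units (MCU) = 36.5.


SRM = 1.4922 · MCU^0.6859
SRM = 1.4922 · 36.5^0.6859

17.5956 SRM


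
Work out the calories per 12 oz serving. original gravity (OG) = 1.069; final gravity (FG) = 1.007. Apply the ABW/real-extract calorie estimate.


ABW = (OG−FG)·131.25·0.79/FG;  °P = 259 − 259/SG (for OG→OE and FG→AE);  RE = 0.1808·OE + 0.8192·AE;  Cal = (6.9·ABW + 4·(RE−0.1))·FG·3.55
ABW = (1.069 − 1.007)·131.25·0.79/1.007 = 6.3839
OE = 259 − 259/1.069 = 16.7175 °P
AE = 259 − 259/1.007 = 1.8004 °P
RE = 0.1808·16.7175 + 0.8192·1.8004 = 4.4974 °P
Cal = (6.9·6.3839 + 4·(4.4974−0.1))·1.007·3.55

220.3495 kcal


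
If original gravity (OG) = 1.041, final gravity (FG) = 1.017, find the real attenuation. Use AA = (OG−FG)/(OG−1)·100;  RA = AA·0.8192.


AA = (1.041 − 1.017)/(1.041 − 1)·100 = 58.5366
RA = 58.5366·0.8192

47.9532 %


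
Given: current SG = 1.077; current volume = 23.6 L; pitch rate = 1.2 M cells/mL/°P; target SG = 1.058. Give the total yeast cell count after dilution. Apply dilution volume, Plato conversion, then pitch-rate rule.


V_w = V·((SG_c−1)/(SG_t−1)−1);  °P = 259 − 259/SG_t;  cells = rate·(V+V_w)·°P
V_w = 23.6·((1.077−1)/(1.058−1)−1) = 7.7310
V_final = 23.6 + 7.7310 = 31.3310
°P = 259 − 259/1.058 = 14.1985
cells = 1.2·31.3310·14.1985

533.8240 billion cells


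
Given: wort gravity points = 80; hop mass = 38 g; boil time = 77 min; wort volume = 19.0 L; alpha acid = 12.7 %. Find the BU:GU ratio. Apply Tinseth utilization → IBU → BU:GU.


U = 1.65·0.000125^(GP/1000)·(1−e^(−0.04t))/4.15;  IBU = (α/100)·m·U·1000/V;  BU:GU = IBU/GP
U = 1.65·0.000125^(80/1000)·(1−e^(−0.04·77))/4.15 = 0.1848
IBU = (12.7/100)·38·0.1848·1000/19.0 = 46.9450
BU:GU = 46.9450/80

0.5868


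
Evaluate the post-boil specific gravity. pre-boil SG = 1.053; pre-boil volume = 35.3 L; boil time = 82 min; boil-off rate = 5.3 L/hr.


V_post = V_pre − rate·(t/60);  SG_post = 1 + (SG_pre−1)·V_pre/V_post
V_post = 35.3 − 5.3·(82/60) = 28.0567
SG_post = 1 + (1.053 − 1)·35.3/28.0567

1.0667


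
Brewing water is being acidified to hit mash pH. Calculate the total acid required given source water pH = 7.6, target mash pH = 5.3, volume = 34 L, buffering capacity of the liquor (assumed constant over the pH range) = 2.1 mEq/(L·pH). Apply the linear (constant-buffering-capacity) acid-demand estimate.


acid = buffering capacity · (pH_source − pH_target) · V
acid = 2.1 · (7.6 − 5.3) · 34

164.2200 mEq


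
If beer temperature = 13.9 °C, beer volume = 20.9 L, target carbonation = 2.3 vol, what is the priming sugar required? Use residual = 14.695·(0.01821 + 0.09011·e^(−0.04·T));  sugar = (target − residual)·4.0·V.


residual = 14.695·(0.01821 + 0.09011·e^(−0.04·13.9)) = 1.0270
sugar = (2.3 − 1.0270)·4.0·20.9

106.4225 g


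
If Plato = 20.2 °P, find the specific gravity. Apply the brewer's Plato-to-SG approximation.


SG = 259/(259 − P)
SG = 259/(259 − 20.2)

1.0846


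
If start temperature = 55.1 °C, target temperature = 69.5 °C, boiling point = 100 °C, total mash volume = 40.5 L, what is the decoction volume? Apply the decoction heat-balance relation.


V_dec = V_total·(T_target − T_start)/(T_boil − T_start)
V_dec = 40.5·(69.5 − 55.1)/(100 − 55.1)

12.9889 L


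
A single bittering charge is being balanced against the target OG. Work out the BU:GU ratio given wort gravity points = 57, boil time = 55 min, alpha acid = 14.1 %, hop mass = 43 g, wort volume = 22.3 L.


U = 1.65·0.000125^(GP/1000)·(1−e^(−0.04t))/4.15;  IBU = (α/100)·m·U·1000/V;  BU:GU = IBU/GP
U = 1.65·0.000125^(57/1000)·(1−e^(−0.04·55))/4.15 = 0.2118
IBU = (14.1/100)·43·0.2118·1000/22.3 = 57.5891
BU:GU = 57.5891/57

1.0103


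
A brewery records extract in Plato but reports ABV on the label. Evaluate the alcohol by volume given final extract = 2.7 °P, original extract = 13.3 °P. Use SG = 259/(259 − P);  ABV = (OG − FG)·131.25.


OG = 259/(259 − 13.3) = 1.0541
FG = 259/(259 − 2.7) = 1.0105
ABV = (1.0541 − 1.0105)·131.25

5.7220 % ABV


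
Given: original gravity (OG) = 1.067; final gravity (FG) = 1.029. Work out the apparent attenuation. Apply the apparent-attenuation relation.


AA = (OG − FG)/(OG − 1) · 100
AA = (1.067 − 1.029)/(1.067 − 1) · 100

56.7164 %


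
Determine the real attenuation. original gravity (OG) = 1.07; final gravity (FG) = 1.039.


AA = (OG−FG)/(OG−1)·100;  RA = AA·0.8192
AA = (1.07 − 1.039)/(1.07 − 1)·100 = 44.2857
RA = 44.2857·0.8192

36.2789 %


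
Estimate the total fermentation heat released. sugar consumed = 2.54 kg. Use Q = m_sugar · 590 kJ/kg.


Q = 2.54 · 590

1498.6000 kJ


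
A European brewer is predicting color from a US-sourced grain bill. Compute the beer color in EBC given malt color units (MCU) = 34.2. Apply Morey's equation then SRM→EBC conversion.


SRM = 1.4922·MCU^0.6859;  EBC = SRM·1.97
SRM = 1.4922·34.2^0.6859 = 16.8273
EBC = 16.8273·1.97

33.1499 EBC


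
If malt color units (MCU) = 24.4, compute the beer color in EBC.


SRM = 1.4922·MCU^0.6859;  EBC = SRM·1.97
SRM = 1.4922·24.4^0.6859 = 13.3487
EBC = 13.3487·1.97

26.2969 EBC


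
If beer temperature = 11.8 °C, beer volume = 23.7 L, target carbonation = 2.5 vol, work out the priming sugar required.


residual = 14.695·(0.01821 + 0.09011·e^(−0.04·T));  sugar = (target − residual)·4.0·V
residual = 14.695·(0.01821 + 0.09011·e^(−0.04·11.8)) = 1.0935
sugar = (2.5 − 1.0935)·4.0·23.7

133.3315 g


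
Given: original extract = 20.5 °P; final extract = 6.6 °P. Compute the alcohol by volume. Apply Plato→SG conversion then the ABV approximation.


SG = 259/(259 − P);  ABV = (OG − FG)·131.25
OG = 259/(259 − 20.5) = 1.0860
FG = 259/(259 − 6.6) = 1.0261
ABV = (1.0860 − 1.0261)·131.25

7.8494 % ABV


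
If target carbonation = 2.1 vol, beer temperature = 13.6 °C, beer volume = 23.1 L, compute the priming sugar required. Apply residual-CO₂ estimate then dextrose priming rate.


residual = 14.695·(0.01821 + 0.09011·e^(−0.04·T));  sugar = (target − residual)·4.0·V
residual = 14.695·(0.01821 + 0.09011·e^(−0.04·13.6)) = 1.0362
sugar = (2.1 − 1.0362)·4.0·23.1

98.2978 g


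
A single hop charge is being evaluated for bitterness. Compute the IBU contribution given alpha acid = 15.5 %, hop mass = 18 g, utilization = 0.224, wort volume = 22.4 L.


IBU = (α/100)·mass·U·1000 / V
IBU = (15.5/100)·18·0.224·1000 / 22.4

27.9000 IBU


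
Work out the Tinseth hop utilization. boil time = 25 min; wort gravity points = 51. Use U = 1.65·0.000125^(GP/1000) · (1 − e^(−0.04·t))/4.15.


bigness = 1.65·0.000125^(51/1000) = 1.0433
boil_factor = (1 − e^(−0.04·25))/4.15 = 0.1523
U = 1.0433 · 0.1523

0.1589


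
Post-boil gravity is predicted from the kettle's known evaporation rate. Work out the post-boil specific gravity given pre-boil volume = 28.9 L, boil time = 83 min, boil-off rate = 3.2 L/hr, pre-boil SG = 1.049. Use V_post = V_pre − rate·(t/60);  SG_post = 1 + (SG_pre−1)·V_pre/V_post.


V_post = 28.9 − 3.2·(83/60) = 24.4733
SG_post = 1 + (1.049 − 1)·28.9/24.4733

1.0579


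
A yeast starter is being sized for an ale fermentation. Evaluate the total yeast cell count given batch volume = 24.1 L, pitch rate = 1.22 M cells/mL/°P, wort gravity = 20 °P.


cells (billions) = rate · V_L · °P
cells = 1.22 · 24.1 · 20

588.0400 billion cells


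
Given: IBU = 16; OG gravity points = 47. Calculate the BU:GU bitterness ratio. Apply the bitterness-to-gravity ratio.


BU:GU = IBU / OG_points
BU:GU = 16 / 47

0.3404


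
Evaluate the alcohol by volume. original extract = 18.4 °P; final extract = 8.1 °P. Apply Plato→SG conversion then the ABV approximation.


SG = 259/(259 − P);  ABV = (OG − FG)·131.25
OG = 259/(259 − 18.4) = 1.0765
FG = 259/(259 − 8.1) = 1.0323
ABV = (1.0765 − 1.0323)·131.25

5.8002 % ABV


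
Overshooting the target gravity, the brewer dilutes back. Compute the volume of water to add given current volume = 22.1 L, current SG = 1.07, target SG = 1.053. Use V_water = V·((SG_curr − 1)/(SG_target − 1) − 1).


V_water = 22.1·((1.07 − 1)/(1.053 − 1) − 1)

7.0887 L


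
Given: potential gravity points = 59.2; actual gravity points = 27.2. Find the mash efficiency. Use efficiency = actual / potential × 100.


efficiency = 27.2 / 59.2 × 100

45.9459 %


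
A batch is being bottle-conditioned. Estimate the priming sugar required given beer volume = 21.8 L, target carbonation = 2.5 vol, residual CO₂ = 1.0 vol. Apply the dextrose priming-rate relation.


sugar = (target − residual)·4.0·V
sugar = (2.5 − 1.0)·4.0·21.8

130.8000 g


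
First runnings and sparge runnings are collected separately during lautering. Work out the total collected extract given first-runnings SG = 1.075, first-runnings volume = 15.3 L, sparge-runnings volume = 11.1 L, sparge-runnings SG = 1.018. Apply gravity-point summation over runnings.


total = Σ (SG_i − 1)·1000·V_i
first = (1.075 − 1)·1000·15.3 = 1147.5000
sparge = (1.018 − 1)·1000·11.1 = 199.8000
total = 1147.5000 + 199.8000

1347.3000 gravity·L


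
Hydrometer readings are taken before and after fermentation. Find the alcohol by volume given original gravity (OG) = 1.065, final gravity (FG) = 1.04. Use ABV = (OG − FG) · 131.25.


ABV = (1.065 − 1.04) · 131.25

3.2812 % ABV


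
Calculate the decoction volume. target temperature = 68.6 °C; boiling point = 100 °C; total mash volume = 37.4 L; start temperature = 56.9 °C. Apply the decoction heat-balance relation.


V_dec = V_total·(T_target − T_start)/(T_boil − T_start)
V_dec = 37.4·(68.6 − 56.9)/(100 − 56.9)

10.1527 L


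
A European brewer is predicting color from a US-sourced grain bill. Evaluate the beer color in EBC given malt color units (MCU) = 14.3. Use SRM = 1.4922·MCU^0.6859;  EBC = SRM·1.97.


SRM = 1.4922·14.3^0.6859 = 9.2528
EBC = 9.2528·1.97

18.2280 EBC


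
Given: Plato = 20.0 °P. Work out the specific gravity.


SG = 259/(259 − P)
SG = 259/(259 − 20.0)

1.0837


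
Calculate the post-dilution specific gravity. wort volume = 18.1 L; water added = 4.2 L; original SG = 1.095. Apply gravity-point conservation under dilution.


SG_new = 1 + (SG_old − 1)·V_old/(V_old + V_water)
pts = (1.095 − 1)·1000·18.1/(18.1 + 4.2) = 77.1076
SG_new = 1 + 77.1076/1000

1.0771


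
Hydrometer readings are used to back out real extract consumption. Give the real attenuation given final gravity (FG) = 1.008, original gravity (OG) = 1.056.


AA = (OG−FG)/(OG−1)·100;  RA = AA·0.8192
AA = (1.056 − 1.008)/(1.056 − 1)·100 = 85.7143
RA = 85.7143·0.8192

70.2171 %


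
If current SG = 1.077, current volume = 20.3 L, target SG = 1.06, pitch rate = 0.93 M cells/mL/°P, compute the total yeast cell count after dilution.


V_w = V·((SG_c−1)/(SG_t−1)−1);  °P = 259 − 259/SG_t;  cells = rate·(V+V_w)·°P
V_w = 20.3·((1.077−1)/(1.06−1)−1) = 5.7517
V_final = 20.3 + 5.7517 = 26.0517
°P = 259 − 259/1.06 = 14.6604
cells = 0.93·26.0517·14.6604

355.1924 billion cells


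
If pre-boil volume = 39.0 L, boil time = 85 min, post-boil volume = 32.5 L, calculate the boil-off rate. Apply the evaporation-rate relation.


rate = (V_pre − V_post) / (t_min/60)
rate = (39.0 − 32.5) / (85/60)

4.5882 L/hr


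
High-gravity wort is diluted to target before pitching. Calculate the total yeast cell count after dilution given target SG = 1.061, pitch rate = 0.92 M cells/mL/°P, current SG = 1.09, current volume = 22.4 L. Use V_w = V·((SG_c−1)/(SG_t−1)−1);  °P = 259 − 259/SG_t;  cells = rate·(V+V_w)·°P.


V_w = 22.4·((1.09−1)/(1.061−1)−1) = 10.6492
V_final = 22.4 + 10.6492 = 33.0492
°P = 259 − 259/1.061 = 14.8907
cells = 0.92·33.0492·14.8907

452.7545 billion cells


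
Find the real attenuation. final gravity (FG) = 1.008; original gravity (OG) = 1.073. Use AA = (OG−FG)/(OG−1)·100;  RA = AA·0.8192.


AA = (1.073 − 1.008)/(1.073 − 1)·100 = 89.0411
RA = 89.0411·0.8192

72.9425 %


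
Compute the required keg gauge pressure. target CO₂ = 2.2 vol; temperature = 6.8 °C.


psi = vols/(0.01821 + 0.09011·e^(−0.04·T)) − 14.695
psi = 2.2/(0.01821 + 0.09011·e^(−0.04·6.8)) − 14.695

10.6329 psi


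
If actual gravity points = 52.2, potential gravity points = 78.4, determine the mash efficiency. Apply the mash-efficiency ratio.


efficiency = actual / potential × 100
efficiency = 52.2 / 78.4 × 100

66.5816 %


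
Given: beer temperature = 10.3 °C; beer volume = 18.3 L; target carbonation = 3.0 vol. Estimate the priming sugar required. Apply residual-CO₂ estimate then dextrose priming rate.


residual = 14.695·(0.01821 + 0.09011·e^(−0.04·T));  sugar = (target − residual)·4.0·V
residual = 14.695·(0.01821 + 0.09011·e^(−0.04·10.3)) = 1.1446
sugar = (3.0 − 1.1446)·4.0·18.3

135.8136 g


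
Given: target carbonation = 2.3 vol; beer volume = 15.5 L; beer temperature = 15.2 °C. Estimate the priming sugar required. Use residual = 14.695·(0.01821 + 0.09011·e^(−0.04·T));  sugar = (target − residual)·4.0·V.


residual = 14.695·(0.01821 + 0.09011·e^(−0.04·15.2)) = 0.9885
sugar = (2.3 − 0.9885)·4.0·15.5

81.3116 g


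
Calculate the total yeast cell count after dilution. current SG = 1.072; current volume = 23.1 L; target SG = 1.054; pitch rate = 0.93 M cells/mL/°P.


V_w = V·((SG_c−1)/(SG_t−1)−1);  °P = 259 − 259/SG_t;  cells = rate·(V+V_w)·°P
V_w = 23.1·((1.072−1)/(1.054−1)−1) = 7.7000
V_final = 23.1 + 7.7000 = 30.8000
°P = 259 − 259/1.054 = 13.2694
cells = 0.93·30.8000·13.2694

380.0901 billion cells


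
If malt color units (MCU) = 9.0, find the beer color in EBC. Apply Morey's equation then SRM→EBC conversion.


SRM = 1.4922·MCU^0.6859;  EBC = SRM·1.97
SRM = 1.4922·9.0^0.6859 = 6.7351
EBC = 6.7351·1.97

13.2681 EBC


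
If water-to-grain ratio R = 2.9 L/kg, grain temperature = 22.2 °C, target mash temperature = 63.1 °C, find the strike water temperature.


T_strike = (0.41/R)·(T_mash − T_grain) + T_mash
T_strike = (0.41/2.9)·(63.1 − 22.2) + 63.1

68.8824 °C


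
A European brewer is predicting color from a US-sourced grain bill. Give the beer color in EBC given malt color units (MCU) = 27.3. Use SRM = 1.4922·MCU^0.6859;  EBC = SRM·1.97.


SRM = 1.4922·27.3^0.6859 = 14.4175
EBC = 14.4175·1.97

28.4025 EBC


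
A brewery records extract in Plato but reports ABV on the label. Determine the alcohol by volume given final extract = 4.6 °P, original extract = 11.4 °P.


SG = 259/(259 − P);  ABV = (OG − FG)·131.25
OG = 259/(259 − 11.4) = 1.0460
FG = 259/(259 − 4.6) = 1.0181
ABV = (1.0460 − 1.0181)·131.25

3.6698 % ABV


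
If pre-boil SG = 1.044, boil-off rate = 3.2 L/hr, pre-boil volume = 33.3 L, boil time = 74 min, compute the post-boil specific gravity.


V_post = V_pre − rate·(t/60);  SG_post = 1 + (SG_pre−1)·V_pre/V_post
V_post = 33.3 − 3.2·(74/60) = 29.3533
SG_post = 1 + (1.044 − 1)·33.3/29.3533

1.0499


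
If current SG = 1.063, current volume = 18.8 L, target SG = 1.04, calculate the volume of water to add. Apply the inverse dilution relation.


V_water = V·((SG_curr − 1)/(SG_target − 1) − 1)
V_water = 18.8·((1.063 − 1)/(1.04 − 1) − 1)

10.8100 L


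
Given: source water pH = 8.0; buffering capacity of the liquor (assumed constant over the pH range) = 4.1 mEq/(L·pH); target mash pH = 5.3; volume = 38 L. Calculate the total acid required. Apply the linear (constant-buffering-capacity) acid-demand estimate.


acid = buffering capacity · (pH_source − pH_target) · V
acid = 4.1 · (8.0 − 5.3) · 38

420.6600 mEq


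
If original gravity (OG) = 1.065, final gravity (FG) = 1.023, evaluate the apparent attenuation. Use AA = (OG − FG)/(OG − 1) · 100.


AA = (1.065 − 1.023)/(1.065 − 1) · 100

64.6154 %


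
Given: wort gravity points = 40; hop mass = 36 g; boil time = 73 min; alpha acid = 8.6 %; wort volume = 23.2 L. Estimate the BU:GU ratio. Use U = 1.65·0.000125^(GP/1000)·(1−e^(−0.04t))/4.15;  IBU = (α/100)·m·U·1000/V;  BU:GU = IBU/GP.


U = 1.65·0.000125^(40/1000)·(1−e^(−0.04·73))/4.15 = 0.2626
IBU = (8.6/100)·36·0.2626·1000/23.2 = 35.0386
BU:GU = 35.0386/40

0.8760


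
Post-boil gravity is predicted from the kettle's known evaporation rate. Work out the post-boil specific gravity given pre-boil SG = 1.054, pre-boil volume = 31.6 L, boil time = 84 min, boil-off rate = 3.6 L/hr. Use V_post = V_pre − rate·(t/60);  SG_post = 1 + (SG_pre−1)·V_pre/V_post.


V_post = 31.6 − 3.6·(84/60) = 26.5600
SG_post = 1 + (1.054 − 1)·31.6/26.5600

1.0642


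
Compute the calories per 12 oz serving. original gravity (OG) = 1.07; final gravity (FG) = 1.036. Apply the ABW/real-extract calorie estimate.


ABW = (OG−FG)·131.25·0.79/FG;  °P = 259 − 259/SG (for OG→OE and FG→AE);  RE = 0.1808·OE + 0.8192·AE;  Cal = (6.9·ABW + 4·(RE−0.1))·FG·3.55
ABW = (1.07 − 1.036)·131.25·0.79/1.036 = 3.4029
OE = 259 − 259/1.07 = 16.9439 °P
AE = 259 − 259/1.036 = 9.0000 °P
RE = 0.1808·16.9439 + 0.8192·9.0000 = 10.4363 °P
Cal = (6.9·3.4029 + 4·(10.4363−0.1))·1.036·3.55

238.4129 kcal


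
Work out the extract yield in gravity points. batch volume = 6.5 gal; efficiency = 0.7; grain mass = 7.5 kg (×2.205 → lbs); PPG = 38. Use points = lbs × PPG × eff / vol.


lbs = 7.5 × 2.205 = 16.5375
points = 16.5375 × 38 × 0.7 / 6.5

67.6765 points


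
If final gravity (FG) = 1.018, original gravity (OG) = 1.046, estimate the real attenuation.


AA = (OG−FG)/(OG−1)·100;  RA = AA·0.8192
AA = (1.046 − 1.018)/(1.046 − 1)·100 = 60.8696
RA = 60.8696·0.8192

49.8643 %


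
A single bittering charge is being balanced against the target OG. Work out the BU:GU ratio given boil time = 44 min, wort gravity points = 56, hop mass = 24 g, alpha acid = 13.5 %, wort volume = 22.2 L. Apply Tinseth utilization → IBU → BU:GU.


U = 1.65·0.000125^(GP/1000)·(1−e^(−0.04t))/4.15;  IBU = (α/100)·m·U·1000/V;  BU:GU = IBU/GP
U = 1.65·0.000125^(56/1000)·(1−e^(−0.04·44))/4.15 = 0.1990
IBU = (13.5/100)·24·0.1990·1000/22.2 = 29.0443
BU:GU = 29.0443/56

0.5186


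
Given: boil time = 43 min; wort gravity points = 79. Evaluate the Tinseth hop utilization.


U = 1.65·0.000125^(GP/1000) · (1 − e^(−0.04·t))/4.15
bigness = 1.65·0.000125^(79/1000) = 0.8112
boil_factor = (1 − e^(−0.04·43))/4.15 = 0.1978
U = 0.8112 · 0.1978

0.1605


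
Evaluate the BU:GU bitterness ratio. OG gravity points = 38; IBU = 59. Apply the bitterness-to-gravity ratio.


BU:GU = IBU / OG_points
BU:GU = 59 / 38

1.5526


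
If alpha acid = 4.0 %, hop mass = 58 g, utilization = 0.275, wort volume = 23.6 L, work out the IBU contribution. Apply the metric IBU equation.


IBU = (α/100)·mass·U·1000 / V
IBU = (4.0/100)·58·0.275·1000 / 23.6

27.0339 IBU


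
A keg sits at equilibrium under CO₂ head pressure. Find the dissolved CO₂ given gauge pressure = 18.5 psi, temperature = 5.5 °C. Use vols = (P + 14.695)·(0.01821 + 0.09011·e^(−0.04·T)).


vols = (18.5 + 14.695)·(0.01821 + 0.09011·e^(−0.04·5.5))

3.0050 volumes


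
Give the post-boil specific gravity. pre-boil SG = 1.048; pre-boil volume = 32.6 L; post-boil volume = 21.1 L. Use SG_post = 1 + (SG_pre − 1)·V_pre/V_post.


pts_pre = (1.048 − 1)·1000 = 48.0000
pts_post = 48.0000·32.6/21.1 = 74.1611
SG_post = 1 + 74.1611/1000

1.0742


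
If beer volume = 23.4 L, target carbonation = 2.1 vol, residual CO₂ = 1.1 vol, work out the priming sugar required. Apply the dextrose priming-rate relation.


sugar = (target − residual)·4.0·V
sugar = (2.1 − 1.1)·4.0·23.4

93.6000 g


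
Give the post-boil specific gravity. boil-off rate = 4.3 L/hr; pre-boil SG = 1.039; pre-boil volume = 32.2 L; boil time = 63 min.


V_post = V_pre − rate·(t/60);  SG_post = 1 + (SG_pre−1)·V_pre/V_post
V_post = 32.2 − 4.3·(63/60) = 27.6850
SG_post = 1 + (1.039 − 1)·32.2/27.6850

1.0454


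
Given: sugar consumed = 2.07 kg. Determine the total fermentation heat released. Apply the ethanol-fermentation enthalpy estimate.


Q = m_sugar · 590 kJ/kg
Q = 2.07 · 590

1221.3000 kJ


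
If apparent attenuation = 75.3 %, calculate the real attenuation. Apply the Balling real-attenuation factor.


RA = AA · 0.8192
RA = 75.3 · 0.8192

61.6858 %


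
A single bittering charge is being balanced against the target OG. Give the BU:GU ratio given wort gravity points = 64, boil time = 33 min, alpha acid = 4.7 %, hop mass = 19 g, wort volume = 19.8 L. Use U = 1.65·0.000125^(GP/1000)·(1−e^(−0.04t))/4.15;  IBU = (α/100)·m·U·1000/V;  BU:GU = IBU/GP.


U = 1.65·0.000125^(64/1000)·(1−e^(−0.04·33))/4.15 = 0.1639
IBU = (4.7/100)·19·0.1639·1000/19.8 = 7.3935
BU:GU = 7.3935/64

0.1155


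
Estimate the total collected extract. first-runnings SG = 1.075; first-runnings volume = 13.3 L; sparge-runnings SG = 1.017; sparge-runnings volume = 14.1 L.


total = Σ (SG_i − 1)·1000·V_i
first = (1.075 − 1)·1000·13.3 = 997.5000
sparge = (1.017 − 1)·1000·14.1 = 239.7000
total = 997.5000 + 239.7000

1237.2000 gravity·L


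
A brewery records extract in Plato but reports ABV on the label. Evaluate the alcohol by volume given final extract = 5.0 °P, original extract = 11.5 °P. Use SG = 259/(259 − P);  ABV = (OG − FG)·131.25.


OG = 259/(259 − 11.5) = 1.0465
FG = 259/(259 − 5.0) = 1.0197
ABV = (1.0465 − 1.0197)·131.25

3.5148 % ABV


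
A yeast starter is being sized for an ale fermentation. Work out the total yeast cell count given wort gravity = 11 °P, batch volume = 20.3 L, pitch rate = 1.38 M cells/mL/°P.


cells (billions) = rate · V_L · °P
cells = 1.38 · 20.3 · 11

308.1540 billion cells


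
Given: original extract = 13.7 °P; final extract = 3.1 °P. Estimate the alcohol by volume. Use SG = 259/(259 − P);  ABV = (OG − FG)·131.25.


OG = 259/(259 − 13.7) = 1.0558
FG = 259/(259 − 3.1) = 1.0121
ABV = (1.0558 − 1.0121)·131.25

5.7403 % ABV


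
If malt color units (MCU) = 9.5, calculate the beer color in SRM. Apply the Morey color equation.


SRM = 1.4922 · MCU^0.6859
SRM = 1.4922 · 9.5^0.6859

6.9895 SRM


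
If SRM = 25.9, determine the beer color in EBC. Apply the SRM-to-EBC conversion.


EBC = SRM · 1.97
EBC = 25.9 · 1.97

51.0230 EBC


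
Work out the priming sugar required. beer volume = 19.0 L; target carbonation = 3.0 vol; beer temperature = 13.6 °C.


residual = 14.695·(0.01821 + 0.09011·e^(−0.04·T));  sugar = (target − residual)·4.0·V
residual = 14.695·(0.01821 + 0.09011·e^(−0.04·13.6)) = 1.0362
sugar = (3.0 − 1.0362)·4.0·19.0

149.2510 g


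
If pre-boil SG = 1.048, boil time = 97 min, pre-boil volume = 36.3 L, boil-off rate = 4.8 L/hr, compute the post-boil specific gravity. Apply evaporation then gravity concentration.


V_post = V_pre − rate·(t/60);  SG_post = 1 + (SG_pre−1)·V_pre/V_post
V_post = 36.3 − 4.8·(97/60) = 28.5400
SG_post = 1 + (1.048 − 1)·36.3/28.5400

1.0611


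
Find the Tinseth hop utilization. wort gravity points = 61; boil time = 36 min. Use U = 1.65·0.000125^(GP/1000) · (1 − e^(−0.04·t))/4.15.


bigness = 1.65·0.000125^(61/1000) = 0.9537
boil_factor = (1 − e^(−0.04·36))/4.15 = 0.1839
U = 0.9537 · 0.1839

0.1754


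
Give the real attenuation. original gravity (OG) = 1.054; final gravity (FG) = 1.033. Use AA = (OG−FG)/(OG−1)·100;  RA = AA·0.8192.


AA = (1.054 − 1.033)/(1.054 − 1)·100 = 38.8889
RA = 38.8889·0.8192

31.8578 %


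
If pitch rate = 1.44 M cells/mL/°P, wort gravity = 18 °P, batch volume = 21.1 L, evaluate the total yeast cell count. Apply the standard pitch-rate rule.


cells (billions) = rate · V_L · °P
cells = 1.44 · 21.1 · 18

546.9120 billion cells


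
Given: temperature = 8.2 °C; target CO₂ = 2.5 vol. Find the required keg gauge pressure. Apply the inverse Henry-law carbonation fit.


psi = vols/(0.01821 + 0.09011·e^(−0.04·T)) − 14.695
psi = 2.5/(0.01821 + 0.09011·e^(−0.04·8.2)) − 14.695

15.3813 psi


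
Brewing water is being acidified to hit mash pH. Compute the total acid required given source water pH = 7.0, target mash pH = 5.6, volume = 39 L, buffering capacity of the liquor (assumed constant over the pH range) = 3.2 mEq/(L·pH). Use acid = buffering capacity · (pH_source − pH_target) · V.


acid = 3.2 · (7.0 − 5.6) · 39

174.7200 mEq


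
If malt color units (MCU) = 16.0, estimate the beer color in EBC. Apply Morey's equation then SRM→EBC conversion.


SRM = 1.4922·MCU^0.6859;  EBC = SRM·1.97
SRM = 1.4922·16.0^0.6859 = 9.9939
EBC = 9.9939·1.97

19.6879 EBC


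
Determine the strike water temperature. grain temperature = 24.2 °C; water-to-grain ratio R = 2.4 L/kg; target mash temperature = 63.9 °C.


T_strike = (0.41/R)·(T_mash − T_grain) + T_mash
T_strike = (0.41/2.4)·(63.9 − 24.2) + 63.9

70.6821 °C


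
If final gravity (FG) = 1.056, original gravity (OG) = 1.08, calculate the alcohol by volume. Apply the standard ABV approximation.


ABV = (OG − FG) · 131.25
ABV = (1.08 − 1.056) · 131.25

3.1500 % ABV


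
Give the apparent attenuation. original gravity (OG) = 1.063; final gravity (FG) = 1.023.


AA = (OG − FG)/(OG − 1) · 100
AA = (1.063 − 1.023)/(1.063 − 1) · 100

63.4921 %


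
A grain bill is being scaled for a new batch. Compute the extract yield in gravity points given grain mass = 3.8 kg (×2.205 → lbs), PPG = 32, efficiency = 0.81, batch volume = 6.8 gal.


points = lbs × PPG × eff / vol
lbs = 3.8 × 2.205 = 8.3790
points = 8.3790 × 32 × 0.81 / 6.8

31.9388 points


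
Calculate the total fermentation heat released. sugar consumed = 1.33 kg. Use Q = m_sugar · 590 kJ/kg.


Q = 1.33 · 590

784.7000 kJ


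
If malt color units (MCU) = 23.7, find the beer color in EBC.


SRM = 1.4922·MCU^0.6859;  EBC = SRM·1.97
SRM = 1.4922·23.7^0.6859 = 13.0848
EBC = 13.0848·1.97

25.7770 EBC


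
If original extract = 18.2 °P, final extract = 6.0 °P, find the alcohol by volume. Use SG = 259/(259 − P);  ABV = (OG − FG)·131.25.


OG = 259/(259 − 18.2) = 1.0756
FG = 259/(259 − 6.0) = 1.0237
ABV = (1.0756 − 1.0237)·131.25

6.8074 % ABV


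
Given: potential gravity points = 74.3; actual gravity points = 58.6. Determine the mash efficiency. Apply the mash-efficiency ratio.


efficiency = actual / potential × 100
efficiency = 58.6 / 74.3 × 100

78.8694 %


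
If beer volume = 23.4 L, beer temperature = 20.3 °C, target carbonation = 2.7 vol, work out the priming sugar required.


residual = 14.695·(0.01821 + 0.09011·e^(−0.04·T));  sugar = (target − residual)·4.0·V
residual = 14.695·(0.01821 + 0.09011·e^(−0.04·20.3)) = 0.8555
sugar = (2.7 − 0.8555)·4.0·23.4

172.6466 g


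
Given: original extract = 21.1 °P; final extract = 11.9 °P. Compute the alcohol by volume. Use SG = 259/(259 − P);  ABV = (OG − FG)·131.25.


OG = 259/(259 − 21.1) = 1.0887
FG = 259/(259 − 11.9) = 1.0482
ABV = (1.0887 − 1.0482)·131.25

5.3201 % ABV


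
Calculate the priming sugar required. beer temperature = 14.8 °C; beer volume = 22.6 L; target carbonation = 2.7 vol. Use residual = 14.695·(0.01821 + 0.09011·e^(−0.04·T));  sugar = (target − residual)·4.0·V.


residual = 14.695·(0.01821 + 0.09011·e^(−0.04·14.8)) = 1.0002
sugar = (2.7 − 1.0002)·4.0·22.6

153.6664 g


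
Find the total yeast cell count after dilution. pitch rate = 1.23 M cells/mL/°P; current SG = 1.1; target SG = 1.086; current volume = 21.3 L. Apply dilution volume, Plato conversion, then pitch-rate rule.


V_w = V·((SG_c−1)/(SG_t−1)−1);  °P = 259 − 259/SG_t;  cells = rate·(V+V_w)·°P
V_w = 21.3·((1.1−1)/(1.086−1)−1) = 3.4674
V_final = 21.3 + 3.4674 = 24.7674
°P = 259 − 259/1.086 = 20.5101
cells = 1.23·24.7674·20.5101

624.8196 billion cells


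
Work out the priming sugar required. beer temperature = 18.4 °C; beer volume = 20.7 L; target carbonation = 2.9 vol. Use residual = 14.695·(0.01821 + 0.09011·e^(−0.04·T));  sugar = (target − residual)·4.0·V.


residual = 14.695·(0.01821 + 0.09011·e^(−0.04·18.4)) = 0.9019
sugar = (2.9 − 0.9019)·4.0·20.7

165.4422 g


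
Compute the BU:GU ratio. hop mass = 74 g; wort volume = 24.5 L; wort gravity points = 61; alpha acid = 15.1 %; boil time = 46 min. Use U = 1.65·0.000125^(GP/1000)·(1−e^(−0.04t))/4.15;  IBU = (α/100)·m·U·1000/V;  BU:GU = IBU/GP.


U = 1.65·0.000125^(61/1000)·(1−e^(−0.04·46))/4.15 = 0.1933
IBU = (15.1/100)·74·0.1933·1000/24.5 = 88.1618
BU:GU = 88.1618/61

1.4453


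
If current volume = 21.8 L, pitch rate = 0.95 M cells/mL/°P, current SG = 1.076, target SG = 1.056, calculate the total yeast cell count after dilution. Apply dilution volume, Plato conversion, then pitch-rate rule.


V_w = V·((SG_c−1)/(SG_t−1)−1);  °P = 259 − 259/SG_t;  cells = rate·(V+V_w)·°P
V_w = 21.8·((1.076−1)/(1.056−1)−1) = 7.7857
V_final = 21.8 + 7.7857 = 29.5857
°P = 259 − 259/1.056 = 13.7348
cells = 0.95·29.5857·13.7348

386.0375 billion cells


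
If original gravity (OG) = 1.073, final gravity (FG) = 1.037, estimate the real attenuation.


AA = (OG−FG)/(OG−1)·100;  RA = AA·0.8192
AA = (1.073 − 1.037)/(1.073 − 1)·100 = 49.3151
RA = 49.3151·0.8192

40.3989 %


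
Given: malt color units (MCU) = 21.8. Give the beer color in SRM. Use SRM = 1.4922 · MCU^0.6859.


SRM = 1.4922 · 21.8^0.6859

12.3559 SRM


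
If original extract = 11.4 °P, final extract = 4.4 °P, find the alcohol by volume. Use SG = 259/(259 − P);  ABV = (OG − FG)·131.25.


OG = 259/(259 − 11.4) = 1.0460
FG = 259/(259 − 4.4) = 1.0173
ABV = (1.0460 − 1.0173)·131.25

3.7747 % ABV


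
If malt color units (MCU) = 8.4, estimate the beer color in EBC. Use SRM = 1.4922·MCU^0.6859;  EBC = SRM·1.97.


SRM = 1.4922·8.4^0.6859 = 6.4238
EBC = 6.4238·1.97

12.6548 EBC


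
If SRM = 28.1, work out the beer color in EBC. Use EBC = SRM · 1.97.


EBC = 28.1 · 1.97

55.3570 EBC


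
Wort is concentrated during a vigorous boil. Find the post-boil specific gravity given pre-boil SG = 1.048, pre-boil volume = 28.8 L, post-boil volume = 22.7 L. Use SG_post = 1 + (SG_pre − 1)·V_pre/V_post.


pts_pre = (1.048 − 1)·1000 = 48.0000
pts_post = 48.0000·28.8/22.7 = 60.8987
SG_post = 1 + 60.8987/1000

1.0609


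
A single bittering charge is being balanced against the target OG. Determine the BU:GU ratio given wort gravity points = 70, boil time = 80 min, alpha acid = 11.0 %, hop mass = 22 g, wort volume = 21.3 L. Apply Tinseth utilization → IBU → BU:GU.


U = 1.65·0.000125^(GP/1000)·(1−e^(−0.04t))/4.15;  IBU = (α/100)·m·U·1000/V;  BU:GU = IBU/GP
U = 1.65·0.000125^(70/1000)·(1−e^(−0.04·80))/4.15 = 0.2033
IBU = (11.0/100)·22·0.2033·1000/21.3 = 23.0984
BU:GU = 23.0984/70

0.3300


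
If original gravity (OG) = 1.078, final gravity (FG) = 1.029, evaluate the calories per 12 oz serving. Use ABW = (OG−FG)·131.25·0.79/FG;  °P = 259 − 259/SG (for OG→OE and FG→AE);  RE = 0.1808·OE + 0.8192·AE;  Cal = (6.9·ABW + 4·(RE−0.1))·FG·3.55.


ABW = (1.078 − 1.029)·131.25·0.79/1.029 = 4.9375
OE = 259 − 259/1.078 = 18.7403 °P
AE = 259 − 259/1.029 = 7.2993 °P
RE = 0.1808·18.7403 + 0.8192·7.2993 = 9.3678 °P
Cal = (6.9·4.9375 + 4·(9.3678−0.1))·1.029·3.55

259.8713 kcal


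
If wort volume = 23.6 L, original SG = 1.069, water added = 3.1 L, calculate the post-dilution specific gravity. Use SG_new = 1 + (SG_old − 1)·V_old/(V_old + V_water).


pts = (1.069 − 1)·1000·23.6/(23.6 + 3.1) = 60.9888
SG_new = 1 + 60.9888/1000

1.0610


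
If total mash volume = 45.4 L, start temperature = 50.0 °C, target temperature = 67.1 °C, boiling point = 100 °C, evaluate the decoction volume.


V_dec = V_total·(T_target − T_start)/(T_boil − T_start)
V_dec = 45.4·(67.1 − 50.0)/(100 − 50.0)

15.5268 L


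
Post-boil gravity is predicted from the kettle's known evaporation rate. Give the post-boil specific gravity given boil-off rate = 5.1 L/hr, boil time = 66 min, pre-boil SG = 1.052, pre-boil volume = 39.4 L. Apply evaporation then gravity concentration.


V_post = V_pre − rate·(t/60);  SG_post = 1 + (SG_pre−1)·V_pre/V_post
V_post = 39.4 − 5.1·(66/60) = 33.7900
SG_post = 1 + (1.052 − 1)·39.4/33.7900

1.0606


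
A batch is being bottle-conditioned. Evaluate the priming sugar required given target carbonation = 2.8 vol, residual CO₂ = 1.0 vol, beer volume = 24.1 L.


sugar = (target − residual)·4.0·V
sugar = (2.8 − 1.0)·4.0·24.1

173.5200 g


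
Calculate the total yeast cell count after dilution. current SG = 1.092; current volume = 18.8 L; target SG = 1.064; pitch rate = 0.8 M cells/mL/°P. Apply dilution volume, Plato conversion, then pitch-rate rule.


V_w = V·((SG_c−1)/(SG_t−1)−1);  °P = 259 − 259/SG_t;  cells = rate·(V+V_w)·°P
V_w = 18.8·((1.092−1)/(1.064−1)−1) = 8.2250
V_final = 18.8 + 8.2250 = 27.0250
°P = 259 − 259/1.064 = 15.5789
cells = 0.8·27.0250·15.5789

336.8168 billion cells


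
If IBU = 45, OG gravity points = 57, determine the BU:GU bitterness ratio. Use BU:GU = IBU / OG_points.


BU:GU = 45 / 57

0.7895


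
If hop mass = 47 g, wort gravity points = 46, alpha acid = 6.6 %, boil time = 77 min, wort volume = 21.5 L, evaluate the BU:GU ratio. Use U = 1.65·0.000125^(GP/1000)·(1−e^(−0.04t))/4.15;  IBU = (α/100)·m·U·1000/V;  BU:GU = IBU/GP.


U = 1.65·0.000125^(46/1000)·(1−e^(−0.04·77))/4.15 = 0.2509
IBU = (6.6/100)·47·0.2509·1000/21.5 = 36.1963
BU:GU = 36.1963/46

0.7869


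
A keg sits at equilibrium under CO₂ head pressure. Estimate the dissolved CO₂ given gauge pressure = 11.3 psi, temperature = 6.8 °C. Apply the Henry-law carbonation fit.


vols = (P + 14.695)·(0.01821 + 0.09011·e^(−0.04·T))
vols = (11.3 + 14.695)·(0.01821 + 0.09011·e^(−0.04·6.8))

2.2579 volumes


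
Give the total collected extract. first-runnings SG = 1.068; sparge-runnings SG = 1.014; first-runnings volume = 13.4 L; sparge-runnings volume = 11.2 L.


total = Σ (SG_i − 1)·1000·V_i
first = (1.068 − 1)·1000·13.4 = 911.2000
sparge = (1.014 − 1)·1000·11.2 = 156.8000
total = 911.2000 + 156.8000

1068.0000 gravity·L


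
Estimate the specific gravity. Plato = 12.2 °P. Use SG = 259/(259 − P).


SG = 259/(259 − 12.2)

1.0494


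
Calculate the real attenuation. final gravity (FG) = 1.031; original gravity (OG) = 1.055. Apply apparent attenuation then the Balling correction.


AA = (OG−FG)/(OG−1)·100;  RA = AA·0.8192
AA = (1.055 − 1.031)/(1.055 − 1)·100 = 43.6364
RA = 43.6364·0.8192

35.7469 %
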